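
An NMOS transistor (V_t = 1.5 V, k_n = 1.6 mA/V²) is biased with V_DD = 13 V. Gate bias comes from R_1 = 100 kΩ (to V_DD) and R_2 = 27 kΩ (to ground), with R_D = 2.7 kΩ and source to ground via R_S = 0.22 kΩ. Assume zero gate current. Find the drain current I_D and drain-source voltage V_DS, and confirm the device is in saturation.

V_G = V_DD·R_2/(R_1+R_2) = 13×27/127 = 2.76 V.
Assume saturation: I_D = (k_n/2)(V_GS − V_t)² with V_GS = V_G − I_D·R_S = 2.76 − 0.22·I_D.
Substituting gives 0.0387·I_D² − 1.44·I_D + 1.28 = 0, with roots I_D = 0.906 or 36.4 mA.
The root I_D = 36.4 mA gives V_GS = -5.25 V ≤ V_t, so take I_D = 0.906 mA.
Then V_GS = 2.56 V and V_DS = V_DD − I_D(R_D+R_S) = 13 − 0.906×2.92 = 10.4 V.
Saturation requires V_DS ≥ V_GS − V_t = 1.06 V; 10.4 ≥ 1.06 ✓.

I_D ≈ 0.91 mA, V_DS ≈ 10 V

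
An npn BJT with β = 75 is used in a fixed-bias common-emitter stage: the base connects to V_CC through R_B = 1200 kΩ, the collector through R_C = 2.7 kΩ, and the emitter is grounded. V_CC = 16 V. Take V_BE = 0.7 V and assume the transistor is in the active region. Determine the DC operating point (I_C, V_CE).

I_C ≈ 0.96 mA, V_CE ≈ 13 V

Base loop: V_CC = I_B·R_B + V_BE, so I_B = (16 − 0.7)/1200 kΩ = 0.0128 mA.
In the active region I_C = β·I_B = 75 × 0.0128 = 0.956 mA.
Collector loop: V_CE = V_CC − I_C·R_C = 16 − 0.956×2.7 = 13.4 V.
Since V_CE = 13.4 V > V_CE(sat) ≈ 0.2 V, the transistor is in the active region as assumed.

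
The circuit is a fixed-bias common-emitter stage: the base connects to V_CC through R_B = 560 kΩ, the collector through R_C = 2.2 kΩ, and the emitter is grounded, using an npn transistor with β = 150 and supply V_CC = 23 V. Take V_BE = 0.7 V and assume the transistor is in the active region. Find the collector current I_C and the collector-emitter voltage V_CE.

Base loop: V_CC = I_B·R_B + V_BE, so I_B = (23 − 0.7)/560 kΩ = 0.0398 mA.
In the active region I_C = β·I_B = 150 × 0.0398 = 5.97 mA.
Collector loop: V_CE = V_CC − I_C·R_C = 23 − 5.97×2.2 = 9.86 V.
Since V_CE = 9.86 V > V_CE(sat) ≈ 0.2 V, the transistor is in the active region as assumed.

I_C ≈ 6 mA, V_CE ≈ 9.9 V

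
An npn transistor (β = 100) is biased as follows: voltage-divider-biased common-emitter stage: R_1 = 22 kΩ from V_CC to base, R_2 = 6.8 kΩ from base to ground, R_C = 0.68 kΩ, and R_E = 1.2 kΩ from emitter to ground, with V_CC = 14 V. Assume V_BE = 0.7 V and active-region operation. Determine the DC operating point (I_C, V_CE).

I_C ≈ 2.1 mA, V_CE ≈ 10 V

Thevenize the base divider: V_Th = V_CC·R_2/(R_1+R_2) = 14×6.8/28.8 = 3.31 V, R_Th = R_1‖R_2 = 5.19 kΩ.
Base-emitter loop: V_Th = I_B·R_Th + V_BE + (β+1)I_B·R_E, so I_B = (3.31 − 0.7) / (5.19 + 101×1.2) = 0.0206 mA.
I_C = β·I_B = 100×0.0206 = 2.06 mA, and I_E = (β+1)I_B = 2.08 mA.
V_CE = V_CC − I_C·R_C − I_E·R_E = 14 − 2.06×0.68 − 2.08×1.2 = 10.1 V.
V_CE = 10.1 V > 0.2 V confirms active-region operation.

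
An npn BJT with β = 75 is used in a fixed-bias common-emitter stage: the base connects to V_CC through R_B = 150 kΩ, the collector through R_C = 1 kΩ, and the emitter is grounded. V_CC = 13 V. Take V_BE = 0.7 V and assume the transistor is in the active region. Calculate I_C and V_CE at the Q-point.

Base loop: V_CC = I_B·R_B + V_BE, so I_B = (13 − 0.7)/150 kΩ = 0.082 mA.
In the active region I_C = β·I_B = 75 × 0.082 = 6.15 mA.
Collector loop: V_CE = V_CC − I_C·R_C = 13 − 6.15×1 = 6.85 V.
Since V_CE = 6.85 V > V_CE(sat) ≈ 0.2 V, the transistor is in the active region as assumed.

I_C ≈ 6.2 mA, V_CE ≈ 6.8 V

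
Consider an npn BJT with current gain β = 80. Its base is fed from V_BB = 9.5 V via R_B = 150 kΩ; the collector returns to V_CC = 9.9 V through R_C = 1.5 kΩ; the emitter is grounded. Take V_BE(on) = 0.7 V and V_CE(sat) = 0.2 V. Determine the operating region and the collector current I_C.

Assume active. Base-emitter loop: I_B = (V_BB − V_BE)/R_B = (9.5 − 0.7)/150 = 0.0587 mA.
I_C = β·I_B = 80×0.0587 = 4.69 mA.
V_CE = V_CC − I_C·R_C = 9.9 − 4.69×1.5 = 2.86 V > V_CE(sat), so the active-region assumption holds.

active; I_C ≈ 4.7 mA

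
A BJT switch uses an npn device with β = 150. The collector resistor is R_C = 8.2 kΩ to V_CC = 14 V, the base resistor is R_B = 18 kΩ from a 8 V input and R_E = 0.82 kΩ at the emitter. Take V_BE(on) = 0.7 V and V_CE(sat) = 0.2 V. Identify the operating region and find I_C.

saturation; I_C ≈ 1.5 mA

Assume active: I_B = (8 − 0.7)/(18 + 151×0.82) = 0.0515 mA, I_C = β·I_B = 7.72 mA.
Then V_CE = 14 − 7.72×8.2 − 7.77×0.82 = -55.7 V < 0.2 V — the active assumption fails.
Re-solve with V_CE = 0.2 V. KCL at the emitter: V_E/R_E = (V_BB−0.7−V_E)/R_B + (V_CC−0.2−V_E)/R_C, giving V_E = 1.49 V.
I_C = (V_CC − 0.2 − V_E)/R_C = (13.8 − 1.49)/8.2 = 1.5 mA.
Check: I_B = (7.3 − 1.49)/18 = 0.323 mA, and β·I_B = 48.4 mA > I_C, confirming saturation.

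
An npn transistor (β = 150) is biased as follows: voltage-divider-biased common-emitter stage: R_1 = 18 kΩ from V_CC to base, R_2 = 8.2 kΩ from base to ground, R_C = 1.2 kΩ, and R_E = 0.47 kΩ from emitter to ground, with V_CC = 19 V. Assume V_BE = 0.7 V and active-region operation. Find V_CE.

V_CE ≈ 1.8 V

Thevenize the base divider: V_Th = V_CC·R_2/(R_1+R_2) = 19×8.2/26.2 = 5.95 V, R_Th = R_1‖R_2 = 5.63 kΩ.
Base-emitter loop: V_Th = I_B·R_Th + V_BE + (β+1)I_B·R_E, so I_B = (5.95 − 0.7) / (5.63 + 151×0.47) = 0.0685 mA.
I_C = β·I_B = 150×0.0685 = 10.3 mA, and I_E = (β+1)I_B = 10.3 mA.
V_CE = V_CC − I_C·R_C − I_E·R_E = 19 − 10.3×1.2 − 10.3×0.47 = 1.81 V.
V_CE = 1.81 V > 0.2 V confirms active-region operation.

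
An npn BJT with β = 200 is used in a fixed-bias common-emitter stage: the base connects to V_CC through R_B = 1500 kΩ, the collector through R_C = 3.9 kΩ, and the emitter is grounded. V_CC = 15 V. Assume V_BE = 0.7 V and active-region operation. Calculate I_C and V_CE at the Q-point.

I_C ≈ 1.9 mA, V_CE ≈ 7.6 V

Base loop: V_CC = I_B·R_B + V_BE, so I_B = (15 − 0.7)/1500 kΩ = 0.00953 mA.
In the active region I_C = β·I_B = 200 × 0.00953 = 1.91 mA.
Collector loop: V_CE = V_CC − I_C·R_C = 15 − 1.91×3.9 = 7.56 V.
Since V_CE = 7.56 V > V_CE(sat) ≈ 0.2 V, the transistor is in the active region as assumed.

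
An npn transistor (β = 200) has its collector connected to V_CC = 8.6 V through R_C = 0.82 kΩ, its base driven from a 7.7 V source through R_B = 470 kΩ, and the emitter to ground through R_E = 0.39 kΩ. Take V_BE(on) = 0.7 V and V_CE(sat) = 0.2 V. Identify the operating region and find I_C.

Assume active. Base-emitter loop: I_B = (V_BB − V_BE)/(R_B + (β+1)R_E) = (7.7 − 0.7)/(470 + 201×0.39) = 0.0128 mA.
I_C = β·I_B = 200×0.0128 = 2.55 mA.
V_CE = V_CC − I_C·R_C − I_E·R_E = 8.6 − 2.55×0.82 − 2.57×0.39 = 5.51 V > V_CE(sat), so the active-region assumption holds.

active; I_C ≈ 2.6 mA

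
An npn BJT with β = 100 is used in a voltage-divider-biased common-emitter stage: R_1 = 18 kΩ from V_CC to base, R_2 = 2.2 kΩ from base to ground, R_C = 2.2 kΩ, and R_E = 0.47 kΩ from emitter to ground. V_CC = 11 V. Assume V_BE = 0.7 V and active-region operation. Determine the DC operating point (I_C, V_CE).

Thevenize the base divider: V_Th = V_CC·R_2/(R_1+R_2) = 11×2.2/20.2 = 1.2 V, R_Th = R_1‖R_2 = 1.96 kΩ.
Base-emitter loop: V_Th = I_B·R_Th + V_BE + (β+1)I_B·R_E, so I_B = (1.2 − 0.7) / (1.96 + 101×0.47) = 0.0101 mA.
I_C = β·I_B = 100×0.0101 = 1.01 mA, and I_E = (β+1)I_B = 1.02 mA.
V_CE = V_CC − I_C·R_C − I_E·R_E = 11 − 1.01×2.2 − 1.02×0.47 = 8.31 V.
V_CE = 8.31 V > 0.2 V confirms active-region operation.

I_C ≈ 1 mA, V_CE ≈ 8.3 V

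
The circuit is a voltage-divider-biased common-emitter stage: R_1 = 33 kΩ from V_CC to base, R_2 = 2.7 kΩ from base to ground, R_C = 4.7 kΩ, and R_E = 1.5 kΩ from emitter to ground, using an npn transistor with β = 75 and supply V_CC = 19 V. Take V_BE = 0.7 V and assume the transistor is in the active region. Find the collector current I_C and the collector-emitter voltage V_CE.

I_C ≈ 0.47 mA, V_CE ≈ 16 V

Thevenize the base divider: V_Th = V_CC·R_2/(R_1+R_2) = 19×2.7/35.7 = 1.44 V, R_Th = R_1‖R_2 = 2.5 kΩ.
Base-emitter loop: V_Th = I_B·R_Th + V_BE + (β+1)I_B·R_E, so I_B = (1.44 − 0.7) / (2.5 + 76×1.5) = 0.00633 mA.
I_C = β·I_B = 75×0.00633 = 0.474 mA, and I_E = (β+1)I_B = 0.481 mA.
V_CE = V_CC − I_C·R_C − I_E·R_E = 19 − 0.474×4.7 − 0.481×1.5 = 16 V.
V_CE = 16 V > 0.2 V confirms active-region operation.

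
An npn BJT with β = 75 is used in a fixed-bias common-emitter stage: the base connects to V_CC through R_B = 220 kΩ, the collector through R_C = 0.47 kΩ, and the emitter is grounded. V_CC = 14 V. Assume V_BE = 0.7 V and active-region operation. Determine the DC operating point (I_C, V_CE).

Base loop: V_CC = I_B·R_B + V_BE, so I_B = (14 − 0.7)/220 kΩ = 0.0605 mA.
In the active region I_C = β·I_B = 75 × 0.0605 = 4.53 mA.
Collector loop: V_CE = V_CC − I_C·R_C = 14 − 4.53×0.47 = 11.9 V.
Since V_CE = 11.9 V > V_CE(sat) ≈ 0.2 V, the transistor is in the active region as assumed.

I_C ≈ 4.5 mA, V_CE ≈ 12 V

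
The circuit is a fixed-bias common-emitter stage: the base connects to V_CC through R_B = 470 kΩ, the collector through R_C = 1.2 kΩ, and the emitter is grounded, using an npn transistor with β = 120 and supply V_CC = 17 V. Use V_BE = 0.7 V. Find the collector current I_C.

Base loop: V_CC = I_B·R_B + V_BE, so I_B = (17 − 0.7)/470 kΩ = 0.0347 mA.
In the active region I_C = β·I_B = 120 × 0.0347 = 4.16 mA.
Collector loop: V_CE = V_CC − I_C·R_C = 17 − 4.16×1.2 = 12 V.
Since V_CE = 12 V > V_CE(sat) ≈ 0.2 V, the transistor is in the active region as assumed.

I_C ≈ 4.2 mA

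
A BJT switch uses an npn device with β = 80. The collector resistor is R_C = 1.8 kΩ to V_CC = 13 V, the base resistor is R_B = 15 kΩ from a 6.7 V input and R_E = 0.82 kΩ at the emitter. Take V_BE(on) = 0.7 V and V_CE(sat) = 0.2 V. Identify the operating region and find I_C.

saturation; I_C ≈ 4.8 mA

Assume active: I_B = (6.7 − 0.7)/(15 + 81×0.82) = 0.0737 mA, I_C = β·I_B = 5.9 mA.
Then V_CE = 13 − 5.9×1.8 − 5.97×0.82 = -2.51 V < 0.2 V — the active assumption fails.
Re-solve with V_CE = 0.2 V. KCL at the emitter: V_E/R_E = (V_BB−0.7−V_E)/R_B + (V_CC−0.2−V_E)/R_C, giving V_E = 4.08 V.
I_C = (V_CC − 0.2 − V_E)/R_C = (12.8 − 4.08)/1.8 = 4.85 mA.
Check: I_B = (6 − 4.08)/15 = 0.128 mA, and β·I_B = 10.2 mA > I_C, confirming saturation.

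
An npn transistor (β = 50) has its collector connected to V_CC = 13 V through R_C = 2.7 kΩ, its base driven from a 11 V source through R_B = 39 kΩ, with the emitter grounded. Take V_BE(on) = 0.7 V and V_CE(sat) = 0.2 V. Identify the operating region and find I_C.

saturation; I_C ≈ 4.7 mA

Assume active: I_B = (11 − 0.7)/39 = 0.264 mA, giving I_C = β·I_B = 13.2 mA.
But then V_CE = 13 − 13.2×2.7 = -22.7 V < V_CE(sat) = 0.2 V — impossible in the active region.
So the transistor is saturated. With V_CE = 0.2 V, I_C = (V_CC − 0.2)/R_C = 12.8/2.7 = 4.74 mA.
Check: β·I_B = 13.2 mA > I_C = 4.74 mA, confirming saturation.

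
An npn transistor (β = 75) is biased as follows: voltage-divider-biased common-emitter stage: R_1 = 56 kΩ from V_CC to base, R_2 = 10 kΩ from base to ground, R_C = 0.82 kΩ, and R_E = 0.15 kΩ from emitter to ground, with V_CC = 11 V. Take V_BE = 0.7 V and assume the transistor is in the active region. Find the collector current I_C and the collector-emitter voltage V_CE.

I_C ≈ 3.6 mA, V_CE ≈ 7.5 V

Thevenize the base divider: V_Th = V_CC·R_2/(R_1+R_2) = 11×10/66 = 1.67 V, R_Th = R_1‖R_2 = 8.48 kΩ.
Base-emitter loop: V_Th = I_B·R_Th + V_BE + (β+1)I_B·R_E, so I_B = (1.67 − 0.7) / (8.48 + 76×0.15) = 0.0486 mA.
I_C = β·I_B = 75×0.0486 = 3.65 mA, and I_E = (β+1)I_B = 3.69 mA.
V_CE = V_CC − I_C·R_C − I_E·R_E = 11 − 3.65×0.82 − 3.69×0.15 = 7.46 V.
V_CE = 7.46 V > 0.2 V confirms active-region operation.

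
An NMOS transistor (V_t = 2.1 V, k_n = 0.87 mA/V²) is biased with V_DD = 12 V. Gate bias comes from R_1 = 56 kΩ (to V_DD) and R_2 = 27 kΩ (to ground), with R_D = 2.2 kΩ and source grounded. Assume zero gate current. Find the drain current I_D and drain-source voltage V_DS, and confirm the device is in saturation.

I_D ≈ 1.4 mA, V_DS ≈ 8.9 V

V_G = V_DD·R_2/(R_1+R_2) = 12×27/83 = 3.9 V. With the source grounded, V_GS = V_G = 3.9 V.
Assume saturation: I_D = (k_n/2)(V_GS − V_t)² = (0.87/2)×(3.9 − 2.1)² = 0.435×1.8² = 1.42 mA.
V_DS = V_DD − I_D·R_D = 12 − 1.42×2.2 = 8.89 V.
Saturation requires V_DS ≥ V_GS − V_t = 1.8 V; 8.89 ≥ 1.8 ✓.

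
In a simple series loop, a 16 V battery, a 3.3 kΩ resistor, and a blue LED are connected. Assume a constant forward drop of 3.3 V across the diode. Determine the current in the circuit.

I ≈ 3.8 mA

KVL around the loop: 16 = V_D + I·R = 3.3 + I × 3.3 kΩ.
So I = (16 − 3.3) / 3.3 kΩ = 12.7 / 3.3 = 3.85 mA.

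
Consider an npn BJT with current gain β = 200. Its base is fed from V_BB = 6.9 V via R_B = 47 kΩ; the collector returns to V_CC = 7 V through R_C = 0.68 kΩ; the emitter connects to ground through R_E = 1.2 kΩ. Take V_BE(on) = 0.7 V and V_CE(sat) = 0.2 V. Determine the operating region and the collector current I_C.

Assume active: I_B = (6.9 − 0.7)/(47 + 201×1.2) = 0.0215 mA, I_C = β·I_B = 4.3 mA.
Then V_CE = 7 − 4.3×0.68 − 4.32×1.2 = -1.11 V < 0.2 V — the active assumption fails.
Re-solve with V_CE = 0.2 V. KCL at the emitter: V_E/R_E = (V_BB−0.7−V_E)/R_B + (V_CC−0.2−V_E)/R_C, giving V_E = 4.36 V.
I_C = (V_CC − 0.2 − V_E)/R_C = (6.8 − 4.36)/0.68 = 3.59 mA.
Check: I_B = (6.2 − 4.36)/47 = 0.0392 mA, and β·I_B = 7.84 mA > I_C, confirming saturation.

saturation; I_C ≈ 3.6 mA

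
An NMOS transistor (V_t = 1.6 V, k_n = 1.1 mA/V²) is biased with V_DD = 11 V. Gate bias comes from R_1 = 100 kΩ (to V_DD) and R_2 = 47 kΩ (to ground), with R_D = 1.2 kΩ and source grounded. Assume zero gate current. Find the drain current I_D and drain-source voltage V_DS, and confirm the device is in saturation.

I_D ≈ 2 mA, V_DS ≈ 8.6 V

V_G = V_DD·R_2/(R_1+R_2) = 11×47/147 = 3.52 V. With the source grounded, V_GS = V_G = 3.52 V.
Assume saturation: I_D = (k_n/2)(V_GS − V_t)² = (1.1/2)×(3.52 − 1.6)² = 0.55×1.92² = 2.02 mA.
V_DS = V_DD − I_D·R_D = 11 − 2.02×1.2 = 8.57 V.
Saturation requires V_DS ≥ V_GS − V_t = 1.92 V; 8.57 ≥ 1.92 ✓.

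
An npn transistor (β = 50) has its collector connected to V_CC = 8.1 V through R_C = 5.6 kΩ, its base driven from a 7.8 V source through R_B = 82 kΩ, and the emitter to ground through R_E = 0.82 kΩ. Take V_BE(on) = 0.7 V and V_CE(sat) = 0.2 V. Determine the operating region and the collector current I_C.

Assume active: I_B = (7.8 − 0.7)/(82 + 51×0.82) = 0.0573 mA, I_C = β·I_B = 2.87 mA.
Then V_CE = 8.1 − 2.87×5.6 − 2.92×0.82 = -10.4 V < 0.2 V — the active assumption fails.
Re-solve with V_CE = 0.2 V. KCL at the emitter: V_E/R_E = (V_BB−0.7−V_E)/R_B + (V_CC−0.2−V_E)/R_C, giving V_E = 1.06 V.
I_C = (V_CC − 0.2 − V_E)/R_C = (7.9 − 1.06)/5.6 = 1.22 mA.
Check: I_B = (7.1 − 1.06)/82 = 0.0736 mA, and β·I_B = 3.68 mA > I_C, confirming saturation.

saturation; I_C ≈ 1.2 mA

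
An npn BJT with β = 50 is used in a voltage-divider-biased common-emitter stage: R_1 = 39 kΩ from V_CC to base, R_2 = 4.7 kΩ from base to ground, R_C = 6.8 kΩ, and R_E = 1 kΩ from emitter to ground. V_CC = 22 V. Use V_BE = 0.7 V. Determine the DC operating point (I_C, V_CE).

Thevenize the base divider: V_Th = V_CC·R_2/(R_1+R_2) = 22×4.7/43.7 = 2.37 V, R_Th = R_1‖R_2 = 4.19 kΩ.
Base-emitter loop: V_Th = I_B·R_Th + V_BE + (β+1)I_B·R_E, so I_B = (2.37 − 0.7) / (4.19 + 51×1) = 0.0302 mA.
I_C = β·I_B = 50×0.0302 = 1.51 mA, and I_E = (β+1)I_B = 1.54 mA.
V_CE = V_CC − I_C·R_C − I_E·R_E = 22 − 1.51×6.8 − 1.54×1 = 10.2 V.
V_CE = 10.2 V > 0.2 V confirms active-region operation.

I_C ≈ 1.5 mA, V_CE ≈ 10 V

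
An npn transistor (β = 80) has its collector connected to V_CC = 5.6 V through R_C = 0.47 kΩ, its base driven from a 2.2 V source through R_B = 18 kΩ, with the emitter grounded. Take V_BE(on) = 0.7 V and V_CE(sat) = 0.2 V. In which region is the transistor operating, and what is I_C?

Assume active. Base-emitter loop: I_B = (V_BB − V_BE)/R_B = (2.2 − 0.7)/18 = 0.0833 mA.
I_C = β·I_B = 80×0.0833 = 6.67 mA.
V_CE = V_CC − I_C·R_C = 5.6 − 6.67×0.47 = 2.47 V > V_CE(sat), so the active-region assumption holds.

active; I_C ≈ 6.7 mA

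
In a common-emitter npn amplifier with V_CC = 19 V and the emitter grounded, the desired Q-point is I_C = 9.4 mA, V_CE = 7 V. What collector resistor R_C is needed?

Collector loop: V_CC = I_C·R_C + V_CE.
R_C = (V_CC − V_CE)/I_C = (19 − 7)/9.4 = 1.28 kΩ.

R_C ≈ 1.3 kΩ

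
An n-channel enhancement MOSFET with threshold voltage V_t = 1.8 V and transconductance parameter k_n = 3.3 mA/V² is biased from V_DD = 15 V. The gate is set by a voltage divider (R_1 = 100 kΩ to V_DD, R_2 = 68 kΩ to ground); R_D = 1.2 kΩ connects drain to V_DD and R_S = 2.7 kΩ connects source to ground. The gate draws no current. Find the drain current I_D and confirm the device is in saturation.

V_G = V_DD·R_2/(R_1+R_2) = 15×68/168 = 6.07 V.
Assume saturation: I_D = (k_n/2)(V_GS − V_t)² with V_GS = V_G − I_D·R_S = 6.07 − 2.7·I_D.
Substituting gives 12·I_D² − 39.1·I_D + 30.1 = 0, with roots I_D = 1.26 or 1.99 mA.
The root I_D = 1.99 mA gives V_GS = 0.702 V ≤ V_t, so take I_D = 1.26 mA.
Then V_GS = 2.67 V and V_DS = V_DD − I_D(R_D+R_S) = 15 − 1.26×3.9 = 10.1 V.
Saturation requires V_DS ≥ V_GS − V_t = 0.873 V; 10.1 ≥ 0.873 ✓.

I_D ≈ 1.3 mA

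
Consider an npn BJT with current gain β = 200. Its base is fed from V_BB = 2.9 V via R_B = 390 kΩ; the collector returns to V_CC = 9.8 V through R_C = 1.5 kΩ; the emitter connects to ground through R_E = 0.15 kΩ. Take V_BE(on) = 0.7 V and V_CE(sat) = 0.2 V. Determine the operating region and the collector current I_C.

Assume active. Base-emitter loop: I_B = (V_BB − V_BE)/(R_B + (β+1)R_E) = (2.9 − 0.7)/(390 + 201×0.15) = 0.00524 mA.
I_C = β·I_B = 200×0.00524 = 1.05 mA.
V_CE = V_CC − I_C·R_C − I_E·R_E = 9.8 − 1.05×1.5 − 1.05×0.15 = 8.07 V > V_CE(sat), so the active-region assumption holds.

active; I_C ≈ 1 mA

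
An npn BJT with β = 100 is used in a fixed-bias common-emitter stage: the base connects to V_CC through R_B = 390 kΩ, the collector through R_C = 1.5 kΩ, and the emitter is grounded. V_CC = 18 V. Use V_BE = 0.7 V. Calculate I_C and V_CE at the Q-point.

Base loop: V_CC = I_B·R_B + V_BE, so I_B = (18 − 0.7)/390 kΩ = 0.0444 mA.
In the active region I_C = β·I_B = 100 × 0.0444 = 4.44 mA.
Collector loop: V_CE = V_CC − I_C·R_C = 18 − 4.44×1.5 = 11.3 V.
Since V_CE = 11.3 V > V_CE(sat) ≈ 0.2 V, the transistor is in the active region as assumed.

I_C ≈ 4.4 mA, V_CE ≈ 11 V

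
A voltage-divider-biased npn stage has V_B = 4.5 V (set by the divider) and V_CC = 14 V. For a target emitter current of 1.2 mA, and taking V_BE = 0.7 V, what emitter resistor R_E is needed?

R_E ≈ 3.2 kΩ

V_E = V_B − V_BE = 4.5 − 0.7 = 3.8 V.
R_E = V_E / I_E = 3.8 / 1.2 = 3.17 kΩ.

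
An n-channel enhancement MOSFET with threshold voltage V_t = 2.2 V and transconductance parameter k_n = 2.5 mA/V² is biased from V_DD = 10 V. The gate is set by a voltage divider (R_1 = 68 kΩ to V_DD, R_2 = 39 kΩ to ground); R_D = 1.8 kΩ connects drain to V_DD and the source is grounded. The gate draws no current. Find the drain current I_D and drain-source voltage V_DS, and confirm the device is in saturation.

V_G = V_DD·R_2/(R_1+R_2) = 10×39/107 = 3.64 V. With the source grounded, V_GS = V_G = 3.64 V.
Assume saturation: I_D = (k_n/2)(V_GS − V_t)² = (2.5/2)×(3.64 − 2.2)² = 1.25×1.44² = 2.61 mA.
V_DS = V_DD − I_D·R_D = 10 − 2.61×1.8 = 5.3 V.
Saturation requires V_DS ≥ V_GS − V_t = 1.44 V; 5.3 ≥ 1.44 ✓.

I_D ≈ 2.6 mA, V_DS ≈ 5.3 V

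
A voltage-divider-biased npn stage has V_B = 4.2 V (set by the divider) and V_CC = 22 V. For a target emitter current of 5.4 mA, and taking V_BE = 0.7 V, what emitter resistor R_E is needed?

V_E = V_B − V_BE = 4.2 − 0.7 = 3.5 V.
R_E = V_E / I_E = 3.5 / 5.4 = 0.648 kΩ.

R_E ≈ 0.65 kΩ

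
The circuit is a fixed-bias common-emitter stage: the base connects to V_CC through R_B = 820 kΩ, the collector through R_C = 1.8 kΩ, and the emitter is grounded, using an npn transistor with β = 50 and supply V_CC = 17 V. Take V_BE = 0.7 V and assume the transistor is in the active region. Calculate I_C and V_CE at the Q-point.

Base loop: V_CC = I_B·R_B + V_BE, so I_B = (17 − 0.7)/820 kΩ = 0.0199 mA.
In the active region I_C = β·I_B = 50 × 0.0199 = 0.994 mA.
Collector loop: V_CE = V_CC − I_C·R_C = 17 − 0.994×1.8 = 15.2 V.
Since V_CE = 15.2 V > V_CE(sat) ≈ 0.2 V, the transistor is in the active region as assumed.

I_C ≈ 0.99 mA, V_CE ≈ 15 V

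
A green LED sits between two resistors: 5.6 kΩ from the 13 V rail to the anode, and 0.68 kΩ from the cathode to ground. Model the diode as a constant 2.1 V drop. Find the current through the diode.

The two resistors are in series with the diode, so KVL gives 13 = I·5.6 + 2.1 + I·0.68.
I = (13 − 2.1) / (5.6 + 0.68) kΩ = 10.9 / 6.28 = 1.74 mA.

I ≈ 1.7 mA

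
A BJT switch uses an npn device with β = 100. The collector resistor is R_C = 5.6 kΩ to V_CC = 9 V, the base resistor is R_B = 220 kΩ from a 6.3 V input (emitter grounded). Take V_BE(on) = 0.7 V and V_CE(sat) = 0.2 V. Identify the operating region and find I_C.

Assume active: I_B = (6.3 − 0.7)/220 = 0.0255 mA, giving I_C = β·I_B = 2.55 mA.
But then V_CE = 9 − 2.55×5.6 = -5.25 V < V_CE(sat) = 0.2 V — impossible in the active region.
So the transistor is saturated. With V_CE = 0.2 V, I_C = (V_CC − 0.2)/R_C = 8.8/5.6 = 1.57 mA.
Check: β·I_B = 2.55 mA > I_C = 1.57 mA, confirming saturation.

saturation; I_C ≈ 1.6 mA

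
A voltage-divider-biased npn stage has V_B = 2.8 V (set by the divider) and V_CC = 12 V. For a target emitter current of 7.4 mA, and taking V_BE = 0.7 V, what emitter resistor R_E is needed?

R_E ≈ 0.28 kΩ

V_E = V_B − V_BE = 2.8 − 0.7 = 2.1 V.
R_E = V_E / I_E = 2.1 / 7.4 = 0.284 kΩ.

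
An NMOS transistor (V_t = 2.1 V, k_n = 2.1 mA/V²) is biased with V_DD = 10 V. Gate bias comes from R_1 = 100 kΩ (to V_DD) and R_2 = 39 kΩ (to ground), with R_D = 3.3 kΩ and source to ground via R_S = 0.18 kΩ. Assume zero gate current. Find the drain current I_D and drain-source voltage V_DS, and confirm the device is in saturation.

I_D ≈ 0.42 mA, V_DS ≈ 8.5 V

V_G = V_DD·R_2/(R_1+R_2) = 10×39/139 = 2.81 V.
Assume saturation: I_D = (k_n/2)(V_GS − V_t)² with V_GS = V_G − I_D·R_S = 2.81 − 0.18·I_D.
Substituting gives 0.034·I_D² − 1.27·I_D + 0.523 = 0, with roots I_D = 0.418 or 36.8 mA.
The root I_D = 36.8 mA gives V_GS = -3.82 V ≤ V_t, so take I_D = 0.418 mA.
Then V_GS = 2.73 V and V_DS = V_DD − I_D(R_D+R_S) = 10 − 0.418×3.48 = 8.55 V.
Saturation requires V_DS ≥ V_GS − V_t = 0.631 V; 8.55 ≥ 0.631 ✓.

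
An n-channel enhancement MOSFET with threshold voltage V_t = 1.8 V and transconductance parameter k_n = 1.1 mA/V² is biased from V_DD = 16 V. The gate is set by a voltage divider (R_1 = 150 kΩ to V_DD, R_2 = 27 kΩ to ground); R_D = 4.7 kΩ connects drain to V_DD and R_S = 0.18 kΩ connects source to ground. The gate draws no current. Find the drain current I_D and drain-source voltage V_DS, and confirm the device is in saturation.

V_G = V_DD·R_2/(R_1+R_2) = 16×27/177 = 2.44 V.
Assume saturation: I_D = (k_n/2)(V_GS − V_t)² with V_GS = V_G − I_D·R_S = 2.44 − 0.18·I_D.
Substituting gives 0.0178·I_D² − 1.13·I_D + 0.226 = 0, with roots I_D = 0.201 or 63 mA.
The root I_D = 63 mA gives V_GS = -8.91 V ≤ V_t, so take I_D = 0.201 mA.
Then V_GS = 2.4 V and V_DS = V_DD − I_D(R_D+R_S) = 16 − 0.201×4.88 = 15 V.
Saturation requires V_DS ≥ V_GS − V_t = 0.605 V; 15 ≥ 0.605 ✓.

I_D ≈ 0.2 mA, V_DS ≈ 15 V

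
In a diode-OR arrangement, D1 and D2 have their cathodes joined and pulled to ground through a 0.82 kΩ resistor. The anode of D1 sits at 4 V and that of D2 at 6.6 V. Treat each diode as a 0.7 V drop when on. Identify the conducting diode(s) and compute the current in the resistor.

Only D2 conducts; I_R ≈ 7.2 mA

Assume both conduct. Then node N would need to be at both 4−0.7 = 3.3 V and 6.6−0.7 = 5.9 V, which is impossible.
Assume only D2 conducts: V_N = 6.6 − 0.7 = 5.9 V, so I_R = 5.9/0.82 = 7.2 mA.
Check D1: its anode-to-cathode voltage is 4 − 5.9 = -1.9 V < 0.7 V, so it is off. The assumption is consistent.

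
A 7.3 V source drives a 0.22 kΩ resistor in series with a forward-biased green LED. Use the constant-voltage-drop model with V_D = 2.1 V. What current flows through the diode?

KVL around the loop: 7.3 = V_D + I·R = 2.1 + I × 0.22 kΩ.
So I = (7.3 − 2.1) / 0.22 kΩ = 5.2 / 0.22 = 23.6 mA.

I ≈ 24 mA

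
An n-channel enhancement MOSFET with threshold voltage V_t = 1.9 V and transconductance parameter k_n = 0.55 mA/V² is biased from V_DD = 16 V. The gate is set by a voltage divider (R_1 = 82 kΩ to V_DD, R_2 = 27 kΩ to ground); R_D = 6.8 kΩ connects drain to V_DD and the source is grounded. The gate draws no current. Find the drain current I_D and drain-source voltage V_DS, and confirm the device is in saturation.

V_G = V_DD·R_2/(R_1+R_2) = 16×27/109 = 3.96 V. With the source grounded, V_GS = V_G = 3.96 V.
Assume saturation: I_D = (k_n/2)(V_GS − V_t)² = (0.55/2)×(3.96 − 1.9)² = 0.275×2.06² = 1.17 mA.
V_DS = V_DD − I_D·R_D = 16 − 1.17×6.8 = 8.04 V.
Saturation requires V_DS ≥ V_GS − V_t = 2.06 V; 8.04 ≥ 2.06 ✓.

I_D ≈ 1.2 mA, V_DS ≈ 8 V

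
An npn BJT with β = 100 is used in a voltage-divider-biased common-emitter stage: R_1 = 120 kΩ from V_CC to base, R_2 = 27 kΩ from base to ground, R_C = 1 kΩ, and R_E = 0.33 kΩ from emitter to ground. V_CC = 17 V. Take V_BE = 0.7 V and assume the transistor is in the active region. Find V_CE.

V_CE ≈ 11 V

Thevenize the base divider: V_Th = V_CC·R_2/(R_1+R_2) = 17×27/147 = 3.12 V, R_Th = R_1‖R_2 = 22 kΩ.
Base-emitter loop: V_Th = I_B·R_Th + V_BE + (β+1)I_B·R_E, so I_B = (3.12 − 0.7) / (22 + 101×0.33) = 0.0437 mA.
I_C = β·I_B = 100×0.0437 = 4.37 mA, and I_E = (β+1)I_B = 4.42 mA.
V_CE = V_CC − I_C·R_C − I_E·R_E = 17 − 4.37×1 − 4.42×0.33 = 11.2 V.
V_CE = 11.2 V > 0.2 V confirms active-region operation.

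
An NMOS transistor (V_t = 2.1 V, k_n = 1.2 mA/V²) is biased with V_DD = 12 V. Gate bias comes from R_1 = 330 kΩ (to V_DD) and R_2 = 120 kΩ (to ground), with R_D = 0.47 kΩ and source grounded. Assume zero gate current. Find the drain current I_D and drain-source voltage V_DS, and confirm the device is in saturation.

V_G = V_DD·R_2/(R_1+R_2) = 12×120/450 = 3.2 V. With the source grounded, V_GS = V_G = 3.2 V.
Assume saturation: I_D = (k_n/2)(V_GS − V_t)² = (1.2/2)×(3.2 − 2.1)² = 0.6×1.1² = 0.726 mA.
V_DS = V_DD − I_D·R_D = 12 − 0.726×0.47 = 11.7 V.
Saturation requires V_DS ≥ V_GS − V_t = 1.1 V; 11.7 ≥ 1.1 ✓.

I_D ≈ 0.73 mA, V_DS ≈ 12 V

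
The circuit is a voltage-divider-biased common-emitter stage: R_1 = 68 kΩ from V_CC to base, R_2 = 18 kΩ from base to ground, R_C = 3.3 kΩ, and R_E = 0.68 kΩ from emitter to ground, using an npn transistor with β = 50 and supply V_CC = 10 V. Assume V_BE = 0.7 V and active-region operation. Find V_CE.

Thevenize the base divider: V_Th = V_CC·R_2/(R_1+R_2) = 10×18/86 = 2.09 V, R_Th = R_1‖R_2 = 14.2 kΩ.
Base-emitter loop: V_Th = I_B·R_Th + V_BE + (β+1)I_B·R_E, so I_B = (2.09 − 0.7) / (14.2 + 51×0.68) = 0.0285 mA.
I_C = β·I_B = 50×0.0285 = 1.42 mA, and I_E = (β+1)I_B = 1.45 mA.
V_CE = V_CC − I_C·R_C − I_E·R_E = 10 − 1.42×3.3 − 1.45×0.68 = 4.31 V.
V_CE = 4.31 V > 0.2 V confirms active-region operation.

V_CE ≈ 4.3 V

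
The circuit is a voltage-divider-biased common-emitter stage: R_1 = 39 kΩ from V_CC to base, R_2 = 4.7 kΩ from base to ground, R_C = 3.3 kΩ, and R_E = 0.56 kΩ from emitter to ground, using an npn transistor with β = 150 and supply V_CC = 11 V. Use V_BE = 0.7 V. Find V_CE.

Thevenize the base divider: V_Th = V_CC·R_2/(R_1+R_2) = 11×4.7/43.7 = 1.18 V, R_Th = R_1‖R_2 = 4.19 kΩ.
Base-emitter loop: V_Th = I_B·R_Th + V_BE + (β+1)I_B·R_E, so I_B = (1.18 − 0.7) / (4.19 + 151×0.56) = 0.00544 mA.
I_C = β·I_B = 150×0.00544 = 0.816 mA, and I_E = (β+1)I_B = 0.822 mA.
V_CE = V_CC − I_C·R_C − I_E·R_E = 11 − 0.816×3.3 − 0.822×0.56 = 7.85 V.
V_CE = 7.85 V > 0.2 V confirms active-region operation.

V_CE ≈ 7.8 V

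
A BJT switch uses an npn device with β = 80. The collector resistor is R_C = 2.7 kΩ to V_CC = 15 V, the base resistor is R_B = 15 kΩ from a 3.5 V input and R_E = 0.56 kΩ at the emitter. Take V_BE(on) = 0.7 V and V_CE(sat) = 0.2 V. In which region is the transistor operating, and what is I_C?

Assume active. Base-emitter loop: I_B = (V_BB − V_BE)/(R_B + (β+1)R_E) = (3.5 − 0.7)/(15 + 81×0.56) = 0.0464 mA.
I_C = β·I_B = 80×0.0464 = 3.71 mA.
V_CE = V_CC − I_C·R_C − I_E·R_E = 15 − 3.71×2.7 − 3.76×0.56 = 2.88 V > V_CE(sat), so the active-region assumption holds.

active; I_C ≈ 3.7 mA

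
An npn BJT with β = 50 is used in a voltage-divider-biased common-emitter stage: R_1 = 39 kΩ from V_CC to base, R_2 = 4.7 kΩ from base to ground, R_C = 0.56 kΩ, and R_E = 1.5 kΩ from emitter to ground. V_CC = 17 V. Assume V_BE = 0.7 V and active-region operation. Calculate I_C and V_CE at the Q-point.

Thevenize the base divider: V_Th = V_CC·R_2/(R_1+R_2) = 17×4.7/43.7 = 1.83 V, R_Th = R_1‖R_2 = 4.19 kΩ.
Base-emitter loop: V_Th = I_B·R_Th + V_BE + (β+1)I_B·R_E, so I_B = (1.83 − 0.7) / (4.19 + 51×1.5) = 0.014 mA.
I_C = β·I_B = 50×0.014 = 0.699 mA, and I_E = (β+1)I_B = 0.713 mA.
V_CE = V_CC − I_C·R_C − I_E·R_E = 17 − 0.699×0.56 − 0.713×1.5 = 15.5 V.
V_CE = 15.5 V > 0.2 V confirms active-region operation.

I_C ≈ 0.7 mA, V_CE ≈ 16 V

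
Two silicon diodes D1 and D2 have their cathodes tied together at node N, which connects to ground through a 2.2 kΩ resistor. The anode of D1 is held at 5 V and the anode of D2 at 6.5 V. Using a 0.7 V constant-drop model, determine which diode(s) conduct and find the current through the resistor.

Assume both conduct. Then node N would need to be at both 5−0.7 = 4.3 V and 6.5−0.7 = 5.8 V, which is impossible.
Assume only D2 conducts: V_N = 6.5 − 0.7 = 5.8 V, so I_R = 5.8/2.2 = 2.64 mA.
Check D1: its anode-to-cathode voltage is 5 − 5.8 = -0.8 V < 0.7 V, so it is off. The assumption is consistent.

Only D2 conducts; I_R ≈ 2.6 mA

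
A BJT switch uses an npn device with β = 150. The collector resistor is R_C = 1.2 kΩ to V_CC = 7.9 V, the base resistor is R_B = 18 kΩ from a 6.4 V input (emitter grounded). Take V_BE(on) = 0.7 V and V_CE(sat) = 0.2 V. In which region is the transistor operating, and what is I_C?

Assume active: I_B = (6.4 − 0.7)/18 = 0.317 mA, giving I_C = β·I_B = 47.5 mA.
But then V_CE = 7.9 − 47.5×1.2 = -49.1 V < V_CE(sat) = 0.2 V — impossible in the active region.
So the transistor is saturated. With V_CE = 0.2 V, I_C = (V_CC − 0.2)/R_C = 7.7/1.2 = 6.42 mA.
Check: β·I_B = 47.5 mA > I_C = 6.42 mA, confirming saturation.

saturation; I_C ≈ 6.4 mA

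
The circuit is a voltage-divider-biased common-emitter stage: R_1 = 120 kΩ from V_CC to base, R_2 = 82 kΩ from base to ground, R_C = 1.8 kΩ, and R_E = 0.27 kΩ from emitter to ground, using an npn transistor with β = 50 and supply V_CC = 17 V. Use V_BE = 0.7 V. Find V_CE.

V_CE ≈ 6.7 V

Thevenize the base divider: V_Th = V_CC·R_2/(R_1+R_2) = 17×82/202 = 6.9 V, R_Th = R_1‖R_2 = 48.7 kΩ.
Base-emitter loop: V_Th = I_B·R_Th + V_BE + (β+1)I_B·R_E, so I_B = (6.9 − 0.7) / (48.7 + 51×0.27) = 0.0992 mA.
I_C = β·I_B = 50×0.0992 = 4.96 mA, and I_E = (β+1)I_B = 5.06 mA.
V_CE = V_CC − I_C·R_C − I_E·R_E = 17 − 4.96×1.8 − 5.06×0.27 = 6.7 V.
V_CE = 6.7 V > 0.2 V confirms active-region operation.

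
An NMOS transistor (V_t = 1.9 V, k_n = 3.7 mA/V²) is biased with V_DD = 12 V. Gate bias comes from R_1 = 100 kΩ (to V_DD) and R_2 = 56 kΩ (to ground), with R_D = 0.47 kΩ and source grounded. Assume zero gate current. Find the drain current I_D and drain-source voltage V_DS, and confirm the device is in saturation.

I_D ≈ 11 mA, V_DS ≈ 7 V

V_G = V_DD·R_2/(R_1+R_2) = 12×56/156 = 4.31 V. With the source grounded, V_GS = V_G = 4.31 V.
Assume saturation: I_D = (k_n/2)(V_GS − V_t)² = (3.7/2)×(4.31 − 1.9)² = 1.85×2.41² = 10.7 mA.
V_DS = V_DD − I_D·R_D = 12 − 10.7×0.47 = 6.96 V.
Saturation requires V_DS ≥ V_GS − V_t = 2.41 V; 6.96 ≥ 2.41 ✓.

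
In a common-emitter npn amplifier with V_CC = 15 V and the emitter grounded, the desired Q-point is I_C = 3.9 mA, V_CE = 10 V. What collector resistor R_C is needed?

R_C ≈ 1.3 kΩ

Collector loop: V_CC = I_C·R_C + V_CE.
R_C = (V_CC − V_CE)/I_C = (15 − 10)/3.9 = 1.28 kΩ.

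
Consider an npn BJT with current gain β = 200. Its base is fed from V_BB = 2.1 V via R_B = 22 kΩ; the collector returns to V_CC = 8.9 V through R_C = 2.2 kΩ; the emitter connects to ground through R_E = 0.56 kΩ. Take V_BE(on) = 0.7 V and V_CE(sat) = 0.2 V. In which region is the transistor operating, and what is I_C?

Assume active. Base-emitter loop: I_B = (V_BB − V_BE)/(R_B + (β+1)R_E) = (2.1 − 0.7)/(22 + 201×0.56) = 0.0104 mA.
I_C = β·I_B = 200×0.0104 = 2.08 mA.
V_CE = V_CC − I_C·R_C − I_E·R_E = 8.9 − 2.08×2.2 − 2.09×0.56 = 3.15 V > V_CE(sat), so the active-region assumption holds.

active; I_C ≈ 2.1 mA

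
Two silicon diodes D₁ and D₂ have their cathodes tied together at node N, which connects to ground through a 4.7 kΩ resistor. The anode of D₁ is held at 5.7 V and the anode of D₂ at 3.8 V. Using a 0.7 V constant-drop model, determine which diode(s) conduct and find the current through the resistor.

Only D₁ conducts; I_R ≈ 1.1 mA

Assume both conduct. Then node N would need to be at both 5.7−0.7 = 5 V and 3.8−0.7 = 3.1 V, which is impossible.
Assume only D₁ conducts: V_N = 5.7 − 0.7 = 5 V, so I_R = 5/4.7 = 1.06 mA.
Check D₂: its anode-to-cathode voltage is 3.8 − 5 = -1.2 V < 0.7 V, so it is off. The assumption is consistent.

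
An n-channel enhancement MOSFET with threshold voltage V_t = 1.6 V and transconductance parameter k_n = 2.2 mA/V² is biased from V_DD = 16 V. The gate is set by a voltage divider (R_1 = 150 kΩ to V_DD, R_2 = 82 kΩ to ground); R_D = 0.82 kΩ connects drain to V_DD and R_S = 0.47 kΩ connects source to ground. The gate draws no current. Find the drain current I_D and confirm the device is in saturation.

I_D ≈ 4.4 mA

V_G = V_DD·R_2/(R_1+R_2) = 16×82/232 = 5.66 V.
Assume saturation: I_D = (k_n/2)(V_GS − V_t)² with V_GS = V_G − I_D·R_S = 5.66 − 0.47·I_D.
Substituting gives 0.243·I_D² − 5.19·I_D + 18.1 = 0, with roots I_D = 4.38 or 17 mA.
The root I_D = 17 mA gives V_GS = -2.33 V ≤ V_t, so take I_D = 4.38 mA.
Then V_GS = 3.6 V and V_DS = V_DD − I_D(R_D+R_S) = 16 − 4.38×1.29 = 10.3 V.
Saturation requires V_DS ≥ V_GS − V_t = 2 V; 10.3 ≥ 2 ✓.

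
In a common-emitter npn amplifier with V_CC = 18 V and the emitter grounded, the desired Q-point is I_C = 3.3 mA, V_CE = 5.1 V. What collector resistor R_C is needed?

R_C ≈ 3.9 kΩ

Collector loop: V_CC = I_C·R_C + V_CE.
R_C = (V_CC − V_CE)/I_C = (18 − 5.1)/3.3 = 3.91 kΩ.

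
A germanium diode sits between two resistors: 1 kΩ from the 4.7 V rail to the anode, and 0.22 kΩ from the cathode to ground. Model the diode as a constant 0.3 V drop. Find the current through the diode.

The two resistors are in series with the diode, so KVL gives 4.7 = I·1 + 0.3 + I·0.22.
I = (4.7 − 0.3) / (1 + 0.22) kΩ = 4.4 / 1.22 = 3.61 mA.

I ≈ 3.6 mA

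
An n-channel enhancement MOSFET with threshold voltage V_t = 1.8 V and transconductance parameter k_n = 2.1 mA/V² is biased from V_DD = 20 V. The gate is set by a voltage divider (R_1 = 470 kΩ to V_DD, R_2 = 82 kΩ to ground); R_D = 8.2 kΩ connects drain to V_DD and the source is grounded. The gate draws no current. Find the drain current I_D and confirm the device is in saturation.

I_D ≈ 1.4 mA

V_G = V_DD·R_2/(R_1+R_2) = 20×82/552 = 2.97 V. With the source grounded, V_GS = V_G = 2.97 V.
Assume saturation: I_D = (k_n/2)(V_GS − V_t)² = (2.1/2)×(2.97 − 1.8)² = 1.05×1.17² = 1.44 mA.
V_DS = V_DD − I_D·R_D = 20 − 1.44×8.2 = 8.19 V.
Saturation requires V_DS ≥ V_GS − V_t = 1.17 V; 8.19 ≥ 1.17 ✓.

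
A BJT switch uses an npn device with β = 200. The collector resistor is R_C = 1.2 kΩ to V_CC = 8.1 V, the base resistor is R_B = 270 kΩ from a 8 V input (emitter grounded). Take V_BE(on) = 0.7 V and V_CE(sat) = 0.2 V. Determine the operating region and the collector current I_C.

Assume active. Base-emitter loop: I_B = (V_BB − V_BE)/R_B = (8 − 0.7)/270 = 0.027 mA.
I_C = β·I_B = 200×0.027 = 5.41 mA.
V_CE = V_CC − I_C·R_C = 8.1 − 5.41×1.2 = 1.61 V > V_CE(sat), so the active-region assumption holds.

active; I_C ≈ 5.4 mA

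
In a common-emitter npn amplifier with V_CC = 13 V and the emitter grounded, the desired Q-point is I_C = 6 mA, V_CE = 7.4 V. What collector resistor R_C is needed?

Collector loop: V_CC = I_C·R_C + V_CE.
R_C = (V_CC − V_CE)/I_C = (13 − 7.4)/6 = 0.933 kΩ.

R_C ≈ 0.93 kΩ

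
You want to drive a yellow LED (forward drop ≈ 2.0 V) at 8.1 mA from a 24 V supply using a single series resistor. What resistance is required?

The resistor drops V_S − V_D = 24 − 2.0 = 22 V at 8.1 mA.
R = 22 V / 8.1 mA = 2.72 kΩ.

R ≈ 2.7 kΩ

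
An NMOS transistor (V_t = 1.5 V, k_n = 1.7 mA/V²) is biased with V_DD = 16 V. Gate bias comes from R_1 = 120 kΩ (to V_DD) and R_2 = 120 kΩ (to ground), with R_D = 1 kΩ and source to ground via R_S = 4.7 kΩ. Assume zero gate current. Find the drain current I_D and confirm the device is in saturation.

I_D ≈ 1.1 mA

V_G = V_DD·R_2/(R_1+R_2) = 16×120/240 = 8 V.
Assume saturation: I_D = (k_n/2)(V_GS − V_t)² with V_GS = V_G − I_D·R_S = 8 − 4.7·I_D.
Substituting gives 18.8·I_D² − 52.9·I_D + 35.9 = 0, with roots I_D = 1.14 or 1.68 mA.
The root I_D = 1.68 mA gives V_GS = 0.0932 V ≤ V_t, so take I_D = 1.14 mA.
Then V_GS = 2.66 V and V_DS = V_DD − I_D(R_D+R_S) = 16 − 1.14×5.7 = 9.52 V.
Saturation requires V_DS ≥ V_GS − V_t = 1.16 V; 9.52 ≥ 1.16 ✓.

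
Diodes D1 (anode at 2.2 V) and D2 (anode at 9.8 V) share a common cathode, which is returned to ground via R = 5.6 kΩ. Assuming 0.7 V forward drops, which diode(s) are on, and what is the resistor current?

Assume both conduct. Then node N would need to be at both 2.2−0.7 = 1.5 V and 9.8−0.7 = 9.1 V, which is impossible.
Assume only D2 conducts: V_N = 9.8 − 0.7 = 9.1 V, so I_R = 9.1/5.6 = 1.63 mA.
Check D1: its anode-to-cathode voltage is 2.2 − 9.1 = -6.9 V < 0.7 V, so it is off. The assumption is consistent.

Only D2 conducts; I_R ≈ 1.6 mA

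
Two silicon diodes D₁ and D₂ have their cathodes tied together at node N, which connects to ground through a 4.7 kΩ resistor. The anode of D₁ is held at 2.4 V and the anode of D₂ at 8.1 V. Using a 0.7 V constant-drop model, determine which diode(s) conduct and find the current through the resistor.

Only D₂ conducts; I_R ≈ 1.6 mA

Assume both conduct. Then node N would need to be at both 2.4−0.7 = 1.7 V and 8.1−0.7 = 7.4 V, which is impossible.
Assume only D₂ conducts: V_N = 8.1 − 0.7 = 7.4 V, so I_R = 7.4/4.7 = 1.57 mA.
Check D₁: its anode-to-cathode voltage is 2.4 − 7.4 = -5 V < 0.7 V, so it is off. The assumption is consistent.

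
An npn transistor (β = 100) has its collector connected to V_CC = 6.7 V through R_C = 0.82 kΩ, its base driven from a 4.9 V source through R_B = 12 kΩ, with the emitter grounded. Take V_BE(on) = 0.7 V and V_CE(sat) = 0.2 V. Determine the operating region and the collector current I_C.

saturation; I_C ≈ 7.9 mA

Assume active: I_B = (4.9 − 0.7)/12 = 0.35 mA, giving I_C = β·I_B = 35 mA.
But then V_CE = 6.7 − 35×0.82 = -22 V < V_CE(sat) = 0.2 V — impossible in the active region.
So the transistor is saturated. With V_CE = 0.2 V, I_C = (V_CC − 0.2)/R_C = 6.5/0.82 = 7.93 mA.
Check: β·I_B = 35 mA > I_C = 7.93 mA, confirming saturation.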